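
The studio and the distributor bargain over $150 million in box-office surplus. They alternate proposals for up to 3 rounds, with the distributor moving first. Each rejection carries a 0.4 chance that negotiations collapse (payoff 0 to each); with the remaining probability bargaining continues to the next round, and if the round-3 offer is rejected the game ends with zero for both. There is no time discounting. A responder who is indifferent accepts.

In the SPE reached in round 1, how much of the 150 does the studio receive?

36

Round 3 (the distributor proposes): rejection yields 0 for the studio; the distributor offers 0 and keeps 150.
Round 2 (the studio proposes): rejecting gives the distributor an expected 0.6 × 150 = 90. The studio offers 90 and keeps 150 − 90 = 60.
Round 1 (the distributor proposes): rejecting gives the studio an expected 0.6 × 60 = 36; the distributor offers that and keeps 114.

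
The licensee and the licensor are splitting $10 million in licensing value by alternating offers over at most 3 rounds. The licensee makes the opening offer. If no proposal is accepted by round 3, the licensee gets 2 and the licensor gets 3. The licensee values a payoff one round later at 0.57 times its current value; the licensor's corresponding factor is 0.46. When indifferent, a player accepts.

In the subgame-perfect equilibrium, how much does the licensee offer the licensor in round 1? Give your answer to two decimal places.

Round 3 (the licensee proposes): the licensor gets 3 if talks fail, so the licensee offers 3 and keeps 7.
Round 2 (the licensor proposes): the licensee can get 7 next round, worth 0.57 × 7 = 3.99 now, so the licensor offers 3.99, keeping 6.01.
Round 1 (the licensee proposes): the licensor can get 6.01 next round, worth 0.46 × 6.01 = 2.7646 now. The licensee offers 2.7646 and keeps 10 − 2.7646 = 7.2354.

2.76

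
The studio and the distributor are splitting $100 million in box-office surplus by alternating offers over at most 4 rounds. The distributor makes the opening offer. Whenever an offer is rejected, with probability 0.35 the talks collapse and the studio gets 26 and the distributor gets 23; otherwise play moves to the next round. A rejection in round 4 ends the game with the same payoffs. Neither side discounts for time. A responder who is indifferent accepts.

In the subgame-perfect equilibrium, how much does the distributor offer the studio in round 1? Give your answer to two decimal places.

Round 4 (the studio proposes): the distributor gets 23 if talks fail, so the studio offers 23 and keeps 77.
Round 3 (the distributor proposes): rejecting gives the studio an expected 0.65 × 77 + 0.35 × 26 = 59.15. The distributor offers 59.15 and keeps 100 − 59.15 = 40.85.
Round 2 (the studio proposes): rejecting gives the distributor an expected 0.65 × 40.85 + 0.35 × 23 = 34.6025; the studio offers that and keeps 65.3975.
Round 1 (the distributor proposes): rejecting gives the studio an expected 0.65 × 65.3975 + 0.35 × 26 = 51.608375, so the distributor offers 51.608375, keeping 48.391625.

51.61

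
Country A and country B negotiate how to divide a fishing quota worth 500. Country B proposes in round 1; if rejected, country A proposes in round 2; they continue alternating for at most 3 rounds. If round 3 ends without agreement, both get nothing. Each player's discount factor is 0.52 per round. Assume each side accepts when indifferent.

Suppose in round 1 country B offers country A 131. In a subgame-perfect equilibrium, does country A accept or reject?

Work out country A's continuation value if the offer is rejected.
Round 3 (country B proposes): rejection yields 0 for country A; country B offers 0 and keeps 500.
Round 2 (country A proposes): country B can get 500 next round, worth 0.52 × 500 = 260 now. Country A offers 260 and keeps 500 − 260 = 240.
So by rejecting in round 1, country A gets 240 next round, worth 0.52 × 240 = 124.8 now.
Offer 131 ≥ 124.8, so country A accepts.

Accept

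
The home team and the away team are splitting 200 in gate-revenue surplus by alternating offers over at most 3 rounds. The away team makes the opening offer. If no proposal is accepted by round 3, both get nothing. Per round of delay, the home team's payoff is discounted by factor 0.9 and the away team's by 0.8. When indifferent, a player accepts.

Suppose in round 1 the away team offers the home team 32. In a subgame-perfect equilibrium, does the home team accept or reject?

Work out the home team's continuation value if the offer is rejected.
Round 3 (the away team proposes): the home team will accept anything ≥ 0, so the away team offers 0 and keeps 200.
Round 2 (the home team proposes): the away team can get 200 next round, worth 0.8 × 200 = 160 now, so the home team offers 160, keeping 40.
So by rejecting in round 1, the home team gets 40 next round, worth 0.9 × 40 = 36 now.
Offer 32 < 36, so the home team rejects.

Reject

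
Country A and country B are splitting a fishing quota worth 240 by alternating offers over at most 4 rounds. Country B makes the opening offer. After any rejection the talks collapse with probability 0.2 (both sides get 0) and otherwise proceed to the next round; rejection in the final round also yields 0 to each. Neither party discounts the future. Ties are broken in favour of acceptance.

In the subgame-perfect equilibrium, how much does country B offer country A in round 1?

Round 4 (country A proposes): rejection yields 0 for country B; country A offers 0 and keeps 240.
Round 3 (country B proposes): rejecting gives country A an expected 0.8 × 240 = 192. Country B offers 192 and keeps 240 − 192 = 48.
Round 2 (country A proposes): rejecting gives country B an expected 0.8 × 48 = 38.4. Country A offers 38.4 and keeps 240 − 38.4 = 201.6.
Round 1 (country B proposes): rejecting gives country A an expected 0.8 × 201.6 = 161.28; country B offers that and keeps 78.72.

161.28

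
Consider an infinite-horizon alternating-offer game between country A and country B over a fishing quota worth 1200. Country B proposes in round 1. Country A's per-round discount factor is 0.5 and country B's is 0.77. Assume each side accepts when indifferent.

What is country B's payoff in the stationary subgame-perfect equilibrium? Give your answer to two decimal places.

975.61

Let x be country B's share when country B proposes and y be country A's share when country A proposes.
Country A accepts iff offered ≥ 0.5·y, so x = 1200 − 0.5y. Symmetrically y = 1200 − 0.77x.
Substituting: x = 1200 − 0.5(1200 − 0.77x), giving x(1 − 0.77·0.5) = 1200(1 − 0.5).
So x = 1200 × 0.5 / 0.615 ≈ 975.6098, and country A receives 1200 − x ≈ 224.3902.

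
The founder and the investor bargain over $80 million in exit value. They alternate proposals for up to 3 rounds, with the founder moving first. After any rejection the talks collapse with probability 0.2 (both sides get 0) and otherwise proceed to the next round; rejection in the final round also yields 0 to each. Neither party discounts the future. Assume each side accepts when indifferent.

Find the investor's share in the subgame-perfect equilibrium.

By backward induction:
Round 3 (the founder proposes): the investor will accept anything ≥ 0, so the founder offers 0 and keeps 80.
Round 2 (the investor proposes): rejecting gives the founder an expected 0.8 × 80 = 64. The investor offers 64 and keeps 80 − 64 = 16.
Round 1 (the founder proposes): rejecting gives the investor an expected 0.8 × 16 = 12.8; the founder offers that and keeps 67.2.

12.8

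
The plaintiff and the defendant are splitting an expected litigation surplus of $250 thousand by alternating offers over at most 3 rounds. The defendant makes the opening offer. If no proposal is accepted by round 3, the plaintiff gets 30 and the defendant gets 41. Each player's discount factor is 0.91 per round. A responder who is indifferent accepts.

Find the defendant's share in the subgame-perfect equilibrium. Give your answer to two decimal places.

Round 3 (the defendant proposes): the plaintiff gets 30 if talks fail, so the defendant offers 30 and keeps 220.
Round 2 (the plaintiff proposes): the defendant can get 220 next round, worth 0.91 × 220 = 200.2 now, so the plaintiff offers 200.2, keeping 49.8.
Round 1 (the defendant proposes): the plaintiff can get 49.8 next round, worth 0.91 × 49.8 = 45.318 now, so the defendant offers 45.318, keeping 204.682.

204.68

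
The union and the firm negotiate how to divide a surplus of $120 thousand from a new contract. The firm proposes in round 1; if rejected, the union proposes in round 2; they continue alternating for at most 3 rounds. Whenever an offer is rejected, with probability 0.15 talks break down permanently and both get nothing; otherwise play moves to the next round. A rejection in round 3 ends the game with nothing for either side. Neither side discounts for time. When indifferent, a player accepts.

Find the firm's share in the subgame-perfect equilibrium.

Round 3 (the firm proposes): the union will accept anything ≥ 0, so the firm offers 0 and keeps 120.
Round 2 (the union proposes): rejecting gives the firm an expected 0.85 × 120 = 102, so the union offers 102, keeping 18.
Round 1 (the firm proposes): rejecting gives the union an expected 0.85 × 18 = 15.3, so the firm offers 15.3, keeping 104.7.

104.7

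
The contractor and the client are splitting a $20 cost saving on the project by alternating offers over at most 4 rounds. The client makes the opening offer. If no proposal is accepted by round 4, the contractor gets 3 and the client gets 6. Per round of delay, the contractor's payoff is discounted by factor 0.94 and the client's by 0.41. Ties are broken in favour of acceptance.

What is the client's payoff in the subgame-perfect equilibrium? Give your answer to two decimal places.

Round 4 (the contractor proposes): the client gets 6 if talks fail, so the contractor offers 6 and keeps 14.
Round 3 (the client proposes): the contractor can get 14 next round, worth 0.94 × 14 = 13.16 now, so the client offers 13.16, keeping 6.84.
Round 2 (the contractor proposes): the client can get 6.84 next round, worth 0.41 × 6.84 = 2.8044 now, so the contractor offers 2.8044, keeping 17.1956.
Round 1 (the client proposes): the contractor can get 17.1956 next round, worth 0.94 × 17.1956 = 16.163864 now; the client offers that and keeps 3.836136.

3.84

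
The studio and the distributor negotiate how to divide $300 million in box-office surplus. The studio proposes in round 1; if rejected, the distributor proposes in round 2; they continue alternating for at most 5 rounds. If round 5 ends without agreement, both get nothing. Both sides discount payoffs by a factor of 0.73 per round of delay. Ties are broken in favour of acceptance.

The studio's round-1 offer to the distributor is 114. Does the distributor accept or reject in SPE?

Round 5 (the studio proposes): the distributor will accept anything ≥ 0, so the studio offers 0 and keeps 300.
Round 4 (the distributor proposes): the studio can get 300 next round, worth 0.73 × 300 = 219 now. The distributor offers 219 and keeps 300 − 219 = 81.
Round 3 (the studio proposes): the distributor can get 81 next round, worth 0.73 × 81 = 59.13 now; the studio offers that and keeps 240.87.
Round 2 (the distributor proposes): the studio can get 240.87 next round, worth 0.73 × 240.87 = 175.8351 now. The distributor offers 175.8351 and keeps 300 − 175.8351 = 124.1649.
So by rejecting in round 1, the distributor gets 124.1649 next round, worth 0.73 × 124.1649 = 90.640377 now.
Offer 114 ≥ 90.640377, so the distributor accepts.

Accept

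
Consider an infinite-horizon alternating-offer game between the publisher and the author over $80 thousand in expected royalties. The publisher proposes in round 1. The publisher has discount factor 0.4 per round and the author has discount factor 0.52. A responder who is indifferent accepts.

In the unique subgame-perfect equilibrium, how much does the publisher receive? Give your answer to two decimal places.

Let x be the publisher's share when the publisher proposes and y be the author's share when the author proposes.
The author accepts iff offered ≥ 0.52·y, so x = 80 − 0.52y. Symmetrically y = 80 − 0.4x.
Substituting: x = 80 − 0.52(80 − 0.4x), giving x(1 − 0.4·0.52) = 80(1 − 0.52).
So x = 80 × 0.48 / 0.792 ≈ 48.4848, and the author receives 80 − x ≈ 31.5152.

48.48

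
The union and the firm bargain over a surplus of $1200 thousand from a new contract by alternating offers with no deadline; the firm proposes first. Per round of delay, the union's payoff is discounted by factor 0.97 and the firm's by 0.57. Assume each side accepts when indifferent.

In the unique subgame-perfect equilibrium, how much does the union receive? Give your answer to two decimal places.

Let x be the firm's share when the firm proposes and y be the union's share when the union proposes.
The union accepts iff offered ≥ 0.97·y, so x = 1200 − 0.97y. Symmetrically y = 1200 − 0.57x.
Substituting: x = 1200 − 0.97(1200 − 0.57x), giving x(1 − 0.57·0.97) = 1200(1 − 0.97).
So x = 1200 × 0.03 / 0.4471 ≈ 80.5189, and the union receives 1200 − x ≈ 1119.4811.

1119.48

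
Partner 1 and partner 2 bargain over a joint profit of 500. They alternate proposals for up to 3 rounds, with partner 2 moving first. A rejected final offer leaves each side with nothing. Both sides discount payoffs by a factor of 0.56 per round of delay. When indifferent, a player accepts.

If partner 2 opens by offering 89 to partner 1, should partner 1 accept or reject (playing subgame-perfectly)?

Work out partner 1's continuation value if the offer is rejected.
Round 3 (partner 2 proposes): rejection yields 0 for partner 1; partner 2 offers 0 and keeps 500.
Round 2 (partner 1 proposes): partner 2 can get 500 next round, worth 0.56 × 500 = 280 now. Partner 1 offers 280 and keeps 500 − 280 = 220.
So by rejecting in round 1, partner 1 gets 220 next round, worth 0.56 × 220 = 123.2 now.
Offer 89 < 123.2, so partner 1 rejects.

Reject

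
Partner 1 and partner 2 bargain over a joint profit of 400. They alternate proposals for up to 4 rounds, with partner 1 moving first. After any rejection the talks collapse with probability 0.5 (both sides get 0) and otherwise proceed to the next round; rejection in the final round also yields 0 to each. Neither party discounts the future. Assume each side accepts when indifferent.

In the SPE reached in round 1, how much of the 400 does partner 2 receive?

150

Round 4 (partner 2 proposes): rejection yields 0 for partner 1; partner 2 offers 0 and keeps 400.
Round 3 (partner 1 proposes): rejecting gives partner 2 an expected 0.5 × 400 = 200; partner 1 offers that and keeps 200.
Round 2 (partner 2 proposes): rejecting gives partner 1 an expected 0.5 × 200 = 100; partner 2 offers that and keeps 300.
Round 1 (partner 1 proposes): rejecting gives partner 2 an expected 0.5 × 300 = 150, so partner 1 offers 150, keeping 250.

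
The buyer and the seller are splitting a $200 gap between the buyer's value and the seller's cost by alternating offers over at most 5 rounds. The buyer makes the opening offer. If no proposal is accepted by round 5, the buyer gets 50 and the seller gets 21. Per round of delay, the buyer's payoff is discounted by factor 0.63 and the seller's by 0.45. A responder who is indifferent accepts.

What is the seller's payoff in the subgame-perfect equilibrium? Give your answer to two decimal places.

44.43

Solve by backward induction from round 5.
Round 5 (the buyer proposes): the seller gets 21 if talks fail, so the buyer offers 21 and keeps 179.
Round 4 (the seller proposes): the buyer can get 179 next round, worth 0.63 × 179 = 112.77 now; the seller offers that and keeps 87.23.
Round 3 (the buyer proposes): the seller can get 87.23 next round, worth 0.45 × 87.23 = 39.2535 now. The buyer offers 39.2535 and keeps 200 − 39.2535 = 160.7465.
Round 2 (the seller proposes): the buyer can get 160.7465 next round, worth 0.63 × 160.7465 = 101.270295 now. The seller offers 101.270295 and keeps 200 − 101.270295 = 98.729705.
Round 1 (the buyer proposes): the seller can get 98.729705 next round, worth 0.45 × 98.729705 = 44.42836725 now. The buyer offers 44.42836725 and keeps 200 − 44.42836725 = 155.57163275.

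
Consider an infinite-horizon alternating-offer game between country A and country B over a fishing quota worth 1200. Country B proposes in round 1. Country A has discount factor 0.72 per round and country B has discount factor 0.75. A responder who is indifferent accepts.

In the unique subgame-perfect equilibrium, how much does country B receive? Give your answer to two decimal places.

In a stationary SPE each proposer offers the other exactly their discounted continuation value.
If country B keeps x when proposing and country A keeps y when proposing, then x = 1200 − 0.72y and y = 1200 − 0.75x.
Solving: x = 1200(1 − 0.72) / (1 − 0.75·0.72) = 336 / 0.46 ≈ 730.4348.
Country A gets 1200 − 730.4348 ≈ 469.5652.

730.43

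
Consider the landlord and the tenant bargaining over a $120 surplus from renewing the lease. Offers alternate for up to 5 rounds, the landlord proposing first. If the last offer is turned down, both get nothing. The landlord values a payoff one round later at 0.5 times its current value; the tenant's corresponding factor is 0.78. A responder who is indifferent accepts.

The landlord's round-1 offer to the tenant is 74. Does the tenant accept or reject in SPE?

Accept

Work out the tenant's continuation value if the offer is rejected.
Round 5 (the landlord proposes): rejection yields 0 for the tenant; the landlord offers 0 and keeps 120.
Round 4 (the tenant proposes): the landlord can get 120 next round, worth 0.5 × 120 = 60 now; the tenant offers that and keeps 60.
Round 3 (the landlord proposes): the tenant can get 60 next round, worth 0.78 × 60 = 46.8 now, so the landlord offers 46.8, keeping 73.2.
Round 2 (the tenant proposes): the landlord can get 73.2 next round, worth 0.5 × 73.2 = 36.6 now, so the tenant offers 36.6, keeping 83.4.
So by rejecting in round 1, the tenant gets 83.4 next round, worth 0.78 × 83.4 = 65.052 now.
Offer 74 ≥ 65.052, so the tenant accepts.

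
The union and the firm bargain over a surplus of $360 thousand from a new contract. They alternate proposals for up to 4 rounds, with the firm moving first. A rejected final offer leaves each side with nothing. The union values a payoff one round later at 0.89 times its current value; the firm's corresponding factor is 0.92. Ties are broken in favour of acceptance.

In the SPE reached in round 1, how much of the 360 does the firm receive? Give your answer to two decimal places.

72.02

Work backward from the last round.
Round 4 (the union proposes): rejection yields 0 for the firm; the union offers 0 and keeps 360.
Round 3 (the firm proposes): the union can get 360 next round, worth 0.89 × 360 = 320.4 now, so the firm offers 320.4, keeping 39.6.
Round 2 (the union proposes): the firm can get 39.6 next round, worth 0.92 × 39.6 = 36.432 now, so the union offers 36.432, keeping 323.568.
Round 1 (the firm proposes): the union can get 323.568 next round, worth 0.89 × 323.568 = 287.97552 now, so the firm offers 287.97552, keeping 72.02448.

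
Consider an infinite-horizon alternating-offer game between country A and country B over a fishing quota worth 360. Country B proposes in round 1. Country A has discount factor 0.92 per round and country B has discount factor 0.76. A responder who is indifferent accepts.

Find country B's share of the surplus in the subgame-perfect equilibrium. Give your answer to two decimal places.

95.74

Let x be country B's share when country B proposes and y be country A's share when country A proposes.
Country A accepts iff offered ≥ 0.92·y, so x = 360 − 0.92y. Symmetrically y = 360 − 0.76x.
Substituting: x = 360 − 0.92(360 − 0.76x), giving x(1 − 0.76·0.92) = 360(1 − 0.92).
So x = 360 × 0.08 / 0.3008 ≈ 95.7447, and country A receives 360 − x ≈ 264.2553.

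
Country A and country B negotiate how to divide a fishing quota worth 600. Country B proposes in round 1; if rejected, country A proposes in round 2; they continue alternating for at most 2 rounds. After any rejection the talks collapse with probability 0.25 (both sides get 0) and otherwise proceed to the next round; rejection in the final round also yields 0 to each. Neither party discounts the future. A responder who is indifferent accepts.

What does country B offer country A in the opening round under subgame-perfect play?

450

By backward induction:
Round 2 (country A proposes): rejection yields 0 for country B; country A offers 0 and keeps 600.
Round 1 (country B proposes): rejecting gives country A an expected 0.75 × 600 = 450; country B offers that and keeps 150.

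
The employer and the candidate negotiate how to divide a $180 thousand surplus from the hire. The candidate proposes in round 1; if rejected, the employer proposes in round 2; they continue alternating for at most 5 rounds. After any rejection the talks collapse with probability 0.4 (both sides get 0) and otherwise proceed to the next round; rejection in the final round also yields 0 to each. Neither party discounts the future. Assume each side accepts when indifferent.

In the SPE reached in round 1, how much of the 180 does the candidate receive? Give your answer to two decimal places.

121.25

Round 5 (the candidate proposes): the employer will accept anything ≥ 0, so the candidate offers 0 and keeps 180.
Round 4 (the employer proposes): rejecting gives the candidate an expected 0.6 × 180 = 108; the employer offers that and keeps 72.
Round 3 (the candidate proposes): rejecting gives the employer an expected 0.6 × 72 = 43.2, so the candidate offers 43.2, keeping 136.8.
Round 2 (the employer proposes): rejecting gives the candidate an expected 0.6 × 136.8 = 82.08; the employer offers that and keeps 97.92.
Round 1 (the candidate proposes): rejecting gives the employer an expected 0.6 × 97.92 = 58.752. The candidate offers 58.752 and keeps 180 − 58.752 = 121.248.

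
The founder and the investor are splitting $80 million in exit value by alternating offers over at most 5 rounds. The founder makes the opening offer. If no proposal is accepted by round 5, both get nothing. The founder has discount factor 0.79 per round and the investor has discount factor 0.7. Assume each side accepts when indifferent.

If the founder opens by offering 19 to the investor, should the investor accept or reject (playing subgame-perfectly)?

Round 5 (the founder proposes): rejection yields 0 for the investor; the founder offers 0 and keeps 80.
Round 4 (the investor proposes): the founder can get 80 next round, worth 0.79 × 80 = 63.2 now; the investor offers that and keeps 16.8.
Round 3 (the founder proposes): the investor can get 16.8 next round, worth 0.7 × 16.8 = 11.76 now; the founder offers that and keeps 68.24.
Round 2 (the investor proposes): the founder can get 68.24 next round, worth 0.79 × 68.24 = 53.9096 now. The investor offers 53.9096 and keeps 80 − 53.9096 = 26.0904.
So by rejecting in round 1, the investor gets 26.0904 next round, worth 0.7 × 26.0904 = 18.26328 now.
Offer 19 ≥ 18.26328, so the investor accepts.

Accept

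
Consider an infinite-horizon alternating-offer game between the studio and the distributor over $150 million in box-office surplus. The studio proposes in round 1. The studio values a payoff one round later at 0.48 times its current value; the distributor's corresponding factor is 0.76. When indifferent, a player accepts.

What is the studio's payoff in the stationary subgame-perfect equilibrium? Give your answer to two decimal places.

In a stationary SPE each proposer offers the other exactly their discounted continuation value.
If the studio keeps x when proposing and the distributor keeps y when proposing, then x = 150 − 0.76y and y = 150 − 0.48x.
Solving: x = 150(1 − 0.76) / (1 − 0.48·0.76) = 36 / 0.6352 ≈ 56.6751.
The distributor gets 150 − 56.6751 ≈ 93.3249.

56.68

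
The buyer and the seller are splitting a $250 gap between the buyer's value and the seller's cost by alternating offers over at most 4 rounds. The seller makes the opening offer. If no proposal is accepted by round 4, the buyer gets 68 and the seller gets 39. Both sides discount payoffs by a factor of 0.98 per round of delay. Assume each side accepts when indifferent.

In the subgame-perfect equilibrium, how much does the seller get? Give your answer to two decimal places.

46.51

Solve by backward induction from round 4.
Round 4 (the buyer proposes): the seller gets 39 if talks fail, so the buyer offers 39 and keeps 211.
Round 3 (the seller proposes): the buyer can get 211 next round, worth 0.98 × 211 = 206.78 now; the seller offers that and keeps 43.22.
Round 2 (the buyer proposes): the seller can get 43.22 next round, worth 0.98 × 43.22 = 42.3556 now, so the buyer offers 42.3556, keeping 207.6444.
Round 1 (the seller proposes): the buyer can get 207.6444 next round, worth 0.98 × 207.6444 = 203.491512 now, so the seller offers 203.491512, keeping 46.508488.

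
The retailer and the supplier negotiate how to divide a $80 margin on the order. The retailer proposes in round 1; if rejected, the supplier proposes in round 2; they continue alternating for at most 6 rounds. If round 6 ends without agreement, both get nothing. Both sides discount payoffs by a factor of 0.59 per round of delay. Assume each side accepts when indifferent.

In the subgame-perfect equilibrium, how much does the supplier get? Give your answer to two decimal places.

31.81

Round 6 (the supplier proposes): the retailer will accept anything ≥ 0, so the supplier offers 0 and keeps 80.
Round 5 (the retailer proposes): the supplier can get 80 next round, worth 0.59 × 80 = 47.2 now. The retailer offers 47.2 and keeps 80 − 47.2 = 32.8.
Round 4 (the supplier proposes): the retailer can get 32.8 next round, worth 0.59 × 32.8 = 19.352 now; the supplier offers that and keeps 60.648.
Round 3 (the retailer proposes): the supplier can get 60.648 next round, worth 0.59 × 60.648 = 35.78232 now; the retailer offers that and keeps 44.21768.
Round 2 (the supplier proposes): the retailer can get 44.21768 next round, worth 0.59 × 44.21768 = 26.0884312 now. The supplier offers 26.0884312 and keeps 80 − 26.0884312 = 53.9115688.
Round 1 (the retailer proposes): the supplier can get 53.9115688 next round, worth 0.59 × 53.9115688 = 31.807825592 now; the retailer offers that and keeps 48.192174408.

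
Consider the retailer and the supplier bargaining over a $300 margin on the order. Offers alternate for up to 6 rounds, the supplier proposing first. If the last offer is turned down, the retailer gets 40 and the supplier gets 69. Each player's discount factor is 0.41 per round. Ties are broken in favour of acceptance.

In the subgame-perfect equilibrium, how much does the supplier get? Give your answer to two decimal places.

212.55

Work backward from the last round.
Round 6 (the retailer proposes): the supplier gets 69 if talks fail, so the retailer offers 69 and keeps 231.
Round 5 (the supplier proposes): the retailer can get 231 next round, worth 0.41 × 231 = 94.71 now; the supplier offers that and keeps 205.29.
Round 4 (the retailer proposes): the supplier can get 205.29 next round, worth 0.41 × 205.29 = 84.1689 now, so the retailer offers 84.1689, keeping 215.8311.
Round 3 (the supplier proposes): the retailer can get 215.8311 next round, worth 0.41 × 215.8311 = 88.490751 now. The supplier offers 88.490751 and keeps 300 − 88.490751 = 211.509249.
Round 2 (the retailer proposes): the supplier can get 211.509249 next round, worth 0.41 × 211.509249 = 86.71879209 now; the retailer offers that and keeps 213.28120791.
Round 1 (the supplier proposes): the retailer can get 213.28120791 next round, worth 0.41 × 213.28120791 = 87.4452952431 now, so the supplier offers 87.4452952431, keeping 212.5547047569.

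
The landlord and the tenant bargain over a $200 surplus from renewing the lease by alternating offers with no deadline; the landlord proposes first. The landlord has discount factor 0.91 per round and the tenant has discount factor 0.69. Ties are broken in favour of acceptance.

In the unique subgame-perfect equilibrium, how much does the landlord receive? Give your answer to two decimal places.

166.62

In a stationary SPE each proposer offers the other exactly their discounted continuation value.
If the landlord keeps x when proposing and the tenant keeps y when proposing, then x = 200 − 0.69y and y = 200 − 0.91x.
Solving: x = 200(1 − 0.69) / (1 − 0.91·0.69) = 62 / 0.3721 ≈ 166.6219.
The tenant gets 200 − 166.6219 ≈ 33.3781.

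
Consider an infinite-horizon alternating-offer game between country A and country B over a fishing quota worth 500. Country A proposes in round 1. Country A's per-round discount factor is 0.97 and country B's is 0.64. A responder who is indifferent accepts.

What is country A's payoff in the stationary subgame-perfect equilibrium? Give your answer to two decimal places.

474.68

In a stationary SPE each proposer offers the other exactly their discounted continuation value.
If country A keeps x when proposing and country B keeps y when proposing, then x = 500 − 0.64y and y = 500 − 0.97x.
Solving: x = 500(1 − 0.64) / (1 − 0.97·0.64) = 180 / 0.3792 ≈ 474.6835.
Country B gets 500 − 474.6835 ≈ 25.3165.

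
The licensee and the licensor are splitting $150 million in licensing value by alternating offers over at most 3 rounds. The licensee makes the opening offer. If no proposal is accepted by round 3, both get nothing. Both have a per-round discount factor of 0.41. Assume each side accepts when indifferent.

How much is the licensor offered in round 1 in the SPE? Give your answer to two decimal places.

36.29

By backward induction:
Round 3 (the licensee proposes): rejection yields 0 for the licensor; the licensee offers 0 and keeps 150.
Round 2 (the licensor proposes): the licensee can get 150 next round, worth 0.41 × 150 = 61.5 now. The licensor offers 61.5 and keeps 150 − 61.5 = 88.5.
Round 1 (the licensee proposes): the licensor can get 88.5 next round, worth 0.41 × 88.5 = 36.285 now. The licensee offers 36.285 and keeps 150 − 36.285 = 113.715.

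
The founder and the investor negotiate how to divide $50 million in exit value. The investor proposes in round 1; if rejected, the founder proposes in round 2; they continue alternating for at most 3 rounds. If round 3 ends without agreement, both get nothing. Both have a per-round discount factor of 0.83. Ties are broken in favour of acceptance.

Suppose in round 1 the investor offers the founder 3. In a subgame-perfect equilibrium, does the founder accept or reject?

Work out the founder's continuation value if the offer is rejected.
Round 3 (the investor proposes): rejection yields 0 for the founder; the investor offers 0 and keeps 50.
Round 2 (the founder proposes): the investor can get 50 next round, worth 0.83 × 50 = 41.5 now; the founder offers that and keeps 8.5.
So by rejecting in round 1, the founder gets 8.5 next round, worth 0.83 × 8.5 = 7.055 now.
Offer 3 < 7.055, so the founder rejects.

Reject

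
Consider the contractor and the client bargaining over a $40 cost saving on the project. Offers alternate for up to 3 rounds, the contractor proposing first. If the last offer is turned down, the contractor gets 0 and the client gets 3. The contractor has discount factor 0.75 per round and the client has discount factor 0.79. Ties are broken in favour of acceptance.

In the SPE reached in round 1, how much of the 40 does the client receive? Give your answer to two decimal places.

9.68

By backward induction:
Round 3 (the contractor proposes): the client gets 3 if talks fail, so the contractor offers 3 and keeps 37.
Round 2 (the client proposes): the contractor can get 37 next round, worth 0.75 × 37 = 27.75 now; the client offers that and keeps 12.25.
Round 1 (the contractor proposes): the client can get 12.25 next round, worth 0.79 × 12.25 = 9.6775 now; the contractor offers that and keeps 30.3225.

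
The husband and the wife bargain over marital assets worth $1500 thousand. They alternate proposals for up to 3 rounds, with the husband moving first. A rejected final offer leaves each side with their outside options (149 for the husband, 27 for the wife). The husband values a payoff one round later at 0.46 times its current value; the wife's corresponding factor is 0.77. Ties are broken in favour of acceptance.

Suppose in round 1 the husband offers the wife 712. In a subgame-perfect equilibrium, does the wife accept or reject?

Round 3 (the husband proposes): the wife gets 27 if talks fail, so the husband offers 27 and keeps 1473.
Round 2 (the wife proposes): the husband can get 1473 next round, worth 0.46 × 1473 = 677.58 now. The wife offers 677.58 and keeps 1500 − 677.58 = 822.42.
So by rejecting in round 1, the wife gets 822.42 next round, worth 0.77 × 822.42 = 633.2634 now.
Offer 712 ≥ 633.2634, so the wife accepts.

Accept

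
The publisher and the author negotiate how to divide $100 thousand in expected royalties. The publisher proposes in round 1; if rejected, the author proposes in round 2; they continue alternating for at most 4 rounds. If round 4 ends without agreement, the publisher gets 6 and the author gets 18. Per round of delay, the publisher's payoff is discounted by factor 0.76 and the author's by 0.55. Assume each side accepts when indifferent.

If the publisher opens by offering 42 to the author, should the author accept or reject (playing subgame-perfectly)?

Accept

Round 4 (the author proposes): the publisher gets 6 if talks fail, so the author offers 6 and keeps 94.
Round 3 (the publisher proposes): the author can get 94 next round, worth 0.55 × 94 = 51.7 now, so the publisher offers 51.7, keeping 48.3.
Round 2 (the author proposes): the publisher can get 48.3 next round, worth 0.76 × 48.3 = 36.708 now; the author offers that and keeps 63.292.
So by rejecting in round 1, the author gets 63.292 next round, worth 0.55 × 63.292 = 34.8106 now.
Offer 42 ≥ 34.8106, so the author accepts.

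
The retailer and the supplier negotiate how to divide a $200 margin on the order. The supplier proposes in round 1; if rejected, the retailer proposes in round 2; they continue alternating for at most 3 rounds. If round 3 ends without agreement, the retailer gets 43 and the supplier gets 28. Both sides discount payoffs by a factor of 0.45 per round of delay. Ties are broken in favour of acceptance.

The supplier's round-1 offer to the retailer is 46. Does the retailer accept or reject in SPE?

Work out the retailer's continuation value if the offer is rejected.
Round 3 (the supplier proposes): the retailer gets 43 if talks fail, so the supplier offers 43 and keeps 157.
Round 2 (the retailer proposes): the supplier can get 157 next round, worth 0.45 × 157 = 70.65 now. The retailer offers 70.65 and keeps 200 − 70.65 = 129.35.
So by rejecting in round 1, the retailer gets 129.35 next round, worth 0.45 × 129.35 = 58.2075 now.
Offer 46 < 58.2075, so the retailer rejects.

Reject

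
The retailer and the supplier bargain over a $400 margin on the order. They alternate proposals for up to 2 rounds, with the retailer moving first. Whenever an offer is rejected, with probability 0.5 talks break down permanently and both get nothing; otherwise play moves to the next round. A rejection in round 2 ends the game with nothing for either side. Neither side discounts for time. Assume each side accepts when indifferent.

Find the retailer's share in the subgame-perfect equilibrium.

Round 2 (the supplier proposes): rejection yields 0 for the retailer; the supplier offers 0 and keeps 400.
Round 1 (the retailer proposes): rejecting gives the supplier an expected 0.5 × 400 = 200; the retailer offers that and keeps 200.

200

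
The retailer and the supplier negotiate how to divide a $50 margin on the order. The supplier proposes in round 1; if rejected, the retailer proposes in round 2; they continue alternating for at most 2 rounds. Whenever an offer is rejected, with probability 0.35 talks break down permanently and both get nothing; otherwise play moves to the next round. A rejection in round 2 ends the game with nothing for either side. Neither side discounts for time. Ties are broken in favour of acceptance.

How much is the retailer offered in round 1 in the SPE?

Round 2 (the retailer proposes): rejection yields 0 for the supplier; the retailer offers 0 and keeps 50.
Round 1 (the supplier proposes): rejecting gives the retailer an expected 0.65 × 50 = 32.5; the supplier offers that and keeps 17.5.

32.5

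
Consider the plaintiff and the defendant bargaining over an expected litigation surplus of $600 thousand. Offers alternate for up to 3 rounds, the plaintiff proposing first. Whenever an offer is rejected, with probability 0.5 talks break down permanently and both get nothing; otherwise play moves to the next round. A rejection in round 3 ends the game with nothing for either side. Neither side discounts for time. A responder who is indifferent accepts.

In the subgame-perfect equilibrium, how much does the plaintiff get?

Round 3 (the plaintiff proposes): rejection yields 0 for the defendant; the plaintiff offers 0 and keeps 600.
Round 2 (the defendant proposes): rejecting gives the plaintiff an expected 0.5 × 600 = 300; the defendant offers that and keeps 300.
Round 1 (the plaintiff proposes): rejecting gives the defendant an expected 0.5 × 300 = 150. The plaintiff offers 150 and keeps 600 − 150 = 450.

450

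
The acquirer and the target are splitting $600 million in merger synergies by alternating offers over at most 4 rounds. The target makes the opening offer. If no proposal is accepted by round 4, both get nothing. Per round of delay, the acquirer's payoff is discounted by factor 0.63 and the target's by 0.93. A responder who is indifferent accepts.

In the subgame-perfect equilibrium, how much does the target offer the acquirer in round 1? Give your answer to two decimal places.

247.93

By backward induction:
Round 4 (the acquirer proposes): the target will accept anything ≥ 0, so the acquirer offers 0 and keeps 600.
Round 3 (the target proposes): the acquirer can get 600 next round, worth 0.63 × 600 = 378 now. The target offers 378 and keeps 600 − 378 = 222.
Round 2 (the acquirer proposes): the target can get 222 next round, worth 0.93 × 222 = 206.46 now, so the acquirer offers 206.46, keeping 393.54.
Round 1 (the target proposes): the acquirer can get 393.54 next round, worth 0.63 × 393.54 = 247.9302 now; the target offers that and keeps 352.0698.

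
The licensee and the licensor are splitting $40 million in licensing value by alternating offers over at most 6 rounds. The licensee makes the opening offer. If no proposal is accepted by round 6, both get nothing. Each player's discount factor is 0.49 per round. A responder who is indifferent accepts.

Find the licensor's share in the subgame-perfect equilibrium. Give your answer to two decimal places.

13.53

Round 6 (the licensor proposes): the licensee will accept anything ≥ 0, so the licensor offers 0 and keeps 40.
Round 5 (the licensee proposes): the licensor can get 40 next round, worth 0.49 × 40 = 19.6 now, so the licensee offers 19.6, keeping 20.4.
Round 4 (the licensor proposes): the licensee can get 20.4 next round, worth 0.49 × 20.4 = 9.996 now; the licensor offers that and keeps 30.004.
Round 3 (the licensee proposes): the licensor can get 30.004 next round, worth 0.49 × 30.004 = 14.70196 now; the licensee offers that and keeps 25.29804.
Round 2 (the licensor proposes): the licensee can get 25.29804 next round, worth 0.49 × 25.29804 = 12.3960396 now, so the licensor offers 12.3960396, keeping 27.6039604.
Round 1 (the licensee proposes): the licensor can get 27.6039604 next round, worth 0.49 × 27.6039604 = 13.525940596 now; the licensee offers that and keeps 26.474059404.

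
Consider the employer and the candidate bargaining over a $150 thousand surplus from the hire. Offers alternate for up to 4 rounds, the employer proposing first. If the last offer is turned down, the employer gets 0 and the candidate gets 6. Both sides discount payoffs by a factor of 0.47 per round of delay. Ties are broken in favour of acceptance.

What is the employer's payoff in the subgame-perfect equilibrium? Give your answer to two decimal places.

Work backward from the last round.
Round 4 (the candidate proposes): the employer will accept anything ≥ 0, so the candidate offers 0 and keeps 150.
Round 3 (the employer proposes): the candidate can get 150 next round, worth 0.47 × 150 = 70.5 now; the employer offers that and keeps 79.5.
Round 2 (the candidate proposes): the employer can get 79.5 next round, worth 0.47 × 79.5 = 37.365 now. The candidate offers 37.365 and keeps 150 − 37.365 = 112.635.
Round 1 (the employer proposes): the candidate can get 112.635 next round, worth 0.47 × 112.635 = 52.93845 now. The employer offers 52.93845 and keeps 150 − 52.93845 = 97.06155.

97.06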